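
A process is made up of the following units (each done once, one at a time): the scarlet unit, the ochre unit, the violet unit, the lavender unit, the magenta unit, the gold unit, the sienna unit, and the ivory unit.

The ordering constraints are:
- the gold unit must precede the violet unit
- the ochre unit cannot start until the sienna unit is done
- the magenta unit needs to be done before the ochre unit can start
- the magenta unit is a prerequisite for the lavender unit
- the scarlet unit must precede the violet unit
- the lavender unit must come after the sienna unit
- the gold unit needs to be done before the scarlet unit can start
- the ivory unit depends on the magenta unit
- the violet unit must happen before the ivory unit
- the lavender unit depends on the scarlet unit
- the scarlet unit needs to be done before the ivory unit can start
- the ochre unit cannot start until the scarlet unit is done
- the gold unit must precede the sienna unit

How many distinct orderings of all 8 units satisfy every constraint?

146

2 units have no prerequisites (the magenta unit, the gold unit), so any of them could come first.
Counting all ways to extend the partial order to a total order gives 146.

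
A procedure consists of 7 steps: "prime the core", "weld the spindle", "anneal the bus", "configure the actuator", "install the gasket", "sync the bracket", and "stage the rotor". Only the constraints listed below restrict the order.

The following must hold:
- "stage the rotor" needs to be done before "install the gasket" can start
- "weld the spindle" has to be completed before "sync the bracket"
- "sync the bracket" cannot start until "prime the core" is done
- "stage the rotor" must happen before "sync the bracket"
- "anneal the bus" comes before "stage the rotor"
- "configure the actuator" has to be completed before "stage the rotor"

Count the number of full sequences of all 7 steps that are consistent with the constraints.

100

4 steps have no prerequisites ("prime the core", "weld the spindle", "anneal the bus", "configure the actuator"), so any of them could come first.
Systematically extending each partial ordering one step at a time and counting, there are 100 complete orderings.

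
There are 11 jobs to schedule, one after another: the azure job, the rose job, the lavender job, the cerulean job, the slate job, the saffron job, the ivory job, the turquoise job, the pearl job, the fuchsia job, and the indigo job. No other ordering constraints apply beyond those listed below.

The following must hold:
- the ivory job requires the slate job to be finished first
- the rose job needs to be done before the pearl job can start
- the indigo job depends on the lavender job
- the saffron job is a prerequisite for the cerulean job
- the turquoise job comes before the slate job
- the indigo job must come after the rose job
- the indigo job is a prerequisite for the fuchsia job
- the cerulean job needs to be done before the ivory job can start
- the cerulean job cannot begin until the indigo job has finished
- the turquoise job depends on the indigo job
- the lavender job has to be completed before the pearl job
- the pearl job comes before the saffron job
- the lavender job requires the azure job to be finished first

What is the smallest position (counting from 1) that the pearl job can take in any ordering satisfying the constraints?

4

The jobs that are forced before the pearl job, directly or transitively, are the azure job, the rose job, the lavender job. That's 3 jobs.
So at minimum 3 jobs come before the pearl job, putting the pearl job no earlier than position 4. That position is achievable by scheduling exactly those predecessors first.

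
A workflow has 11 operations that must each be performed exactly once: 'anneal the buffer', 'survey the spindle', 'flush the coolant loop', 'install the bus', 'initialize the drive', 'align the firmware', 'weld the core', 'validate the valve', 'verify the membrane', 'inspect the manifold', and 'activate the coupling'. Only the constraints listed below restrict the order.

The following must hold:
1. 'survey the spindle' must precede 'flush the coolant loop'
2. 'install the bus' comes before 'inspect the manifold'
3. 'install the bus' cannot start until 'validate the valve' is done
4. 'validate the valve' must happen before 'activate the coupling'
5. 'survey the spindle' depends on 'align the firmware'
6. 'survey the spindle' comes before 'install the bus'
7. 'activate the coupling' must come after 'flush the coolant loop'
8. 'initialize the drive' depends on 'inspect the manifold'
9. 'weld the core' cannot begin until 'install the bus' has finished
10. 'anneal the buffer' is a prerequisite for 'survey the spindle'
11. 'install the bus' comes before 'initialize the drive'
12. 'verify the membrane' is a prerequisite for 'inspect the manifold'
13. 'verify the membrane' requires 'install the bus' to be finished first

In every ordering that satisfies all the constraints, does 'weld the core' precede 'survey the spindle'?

In fact the dependencies run the other way: 'survey the spindle' → 'install the bus' → 'weld the core'.
So 'weld the core' does not have to come before 'survey the spindle' — it cannot.

No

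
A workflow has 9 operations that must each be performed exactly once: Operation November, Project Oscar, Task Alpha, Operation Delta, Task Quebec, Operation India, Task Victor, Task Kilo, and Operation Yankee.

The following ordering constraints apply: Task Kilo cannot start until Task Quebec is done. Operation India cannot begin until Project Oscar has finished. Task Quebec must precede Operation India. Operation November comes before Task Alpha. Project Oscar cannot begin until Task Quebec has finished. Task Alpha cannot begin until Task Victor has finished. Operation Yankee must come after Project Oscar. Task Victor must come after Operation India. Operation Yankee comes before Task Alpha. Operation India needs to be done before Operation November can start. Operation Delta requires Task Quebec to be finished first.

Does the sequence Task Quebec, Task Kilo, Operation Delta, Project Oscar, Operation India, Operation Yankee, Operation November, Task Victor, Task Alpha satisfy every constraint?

Yes

Every stated constraint is respected: Task Quebec sits at position 1, ahead of Operation India at position 5, and each of the other listed pairs likewise has the predecessor earlier in the sequence.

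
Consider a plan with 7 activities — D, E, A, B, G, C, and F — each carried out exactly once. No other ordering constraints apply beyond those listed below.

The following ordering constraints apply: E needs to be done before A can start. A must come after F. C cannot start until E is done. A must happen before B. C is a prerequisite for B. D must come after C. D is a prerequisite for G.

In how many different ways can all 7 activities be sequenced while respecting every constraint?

The activities with no prerequisites are E, F; any of them can be placed first.
Systematically extending each partial ordering one activity at a time and counting, there are 28 complete orderings.

28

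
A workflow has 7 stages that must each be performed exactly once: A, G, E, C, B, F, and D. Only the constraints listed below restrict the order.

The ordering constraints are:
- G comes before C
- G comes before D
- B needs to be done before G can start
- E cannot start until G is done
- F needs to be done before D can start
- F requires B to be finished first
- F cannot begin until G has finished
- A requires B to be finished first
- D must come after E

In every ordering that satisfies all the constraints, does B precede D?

Following the dependencies: B → G → D.
That forces B before D in every valid schedule.

Yes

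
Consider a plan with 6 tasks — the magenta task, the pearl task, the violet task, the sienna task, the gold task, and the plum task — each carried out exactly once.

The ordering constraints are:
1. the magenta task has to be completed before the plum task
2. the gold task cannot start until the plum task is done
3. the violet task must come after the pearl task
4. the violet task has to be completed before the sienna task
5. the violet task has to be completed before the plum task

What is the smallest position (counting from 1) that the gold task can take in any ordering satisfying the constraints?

5

The tasks that are forced before the gold task, directly or transitively, are the magenta task, the pearl task, the violet task, the plum task. That's 4 tasks.
With 4 mandatory predecessors, the earliest the gold task can sit is position 4+1 = 5, and placing just those 4 first achieves it.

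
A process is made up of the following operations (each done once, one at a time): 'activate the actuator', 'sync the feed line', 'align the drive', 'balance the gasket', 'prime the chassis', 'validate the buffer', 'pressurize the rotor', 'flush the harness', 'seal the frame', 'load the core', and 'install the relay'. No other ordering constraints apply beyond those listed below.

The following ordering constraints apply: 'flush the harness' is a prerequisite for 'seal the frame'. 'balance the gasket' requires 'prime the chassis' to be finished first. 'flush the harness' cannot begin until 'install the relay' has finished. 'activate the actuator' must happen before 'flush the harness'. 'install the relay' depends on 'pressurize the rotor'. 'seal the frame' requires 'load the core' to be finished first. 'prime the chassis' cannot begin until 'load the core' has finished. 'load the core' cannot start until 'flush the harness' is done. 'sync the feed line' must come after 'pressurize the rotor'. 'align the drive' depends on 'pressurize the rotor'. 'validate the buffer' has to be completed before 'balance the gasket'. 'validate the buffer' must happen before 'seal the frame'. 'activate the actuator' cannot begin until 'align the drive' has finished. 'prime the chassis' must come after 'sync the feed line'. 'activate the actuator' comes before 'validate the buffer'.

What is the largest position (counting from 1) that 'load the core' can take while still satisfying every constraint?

Following every chain forward from 'load the core', the operations that must come later are 'balance the gasket', 'prime the chassis', 'seal the frame' — 3 of them.
So at least 3 operations follow 'load the core', putting 'load the core' no later than position 8. That position is achievable by scheduling everything else first.

8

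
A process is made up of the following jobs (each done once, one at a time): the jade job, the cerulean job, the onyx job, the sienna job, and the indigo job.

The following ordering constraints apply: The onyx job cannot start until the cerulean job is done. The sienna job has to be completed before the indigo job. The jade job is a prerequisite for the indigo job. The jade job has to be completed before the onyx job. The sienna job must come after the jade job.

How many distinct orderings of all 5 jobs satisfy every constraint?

2 jobs have no prerequisites (the jade job, the cerulean job), so any of them could come first.
Systematically extending each partial ordering one job at a time and counting, there are 9 complete orderings.

9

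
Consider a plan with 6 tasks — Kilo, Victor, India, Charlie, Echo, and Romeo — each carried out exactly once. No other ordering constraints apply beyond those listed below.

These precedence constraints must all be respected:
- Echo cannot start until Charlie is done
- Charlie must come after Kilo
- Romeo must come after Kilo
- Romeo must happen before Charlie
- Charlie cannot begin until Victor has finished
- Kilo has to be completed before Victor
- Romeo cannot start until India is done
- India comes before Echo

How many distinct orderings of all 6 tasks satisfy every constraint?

5

The tasks with no prerequisites are Kilo, India; any of them can be placed first.
Systematically extending each partial ordering one task at a time and counting, there are 5 complete orderings.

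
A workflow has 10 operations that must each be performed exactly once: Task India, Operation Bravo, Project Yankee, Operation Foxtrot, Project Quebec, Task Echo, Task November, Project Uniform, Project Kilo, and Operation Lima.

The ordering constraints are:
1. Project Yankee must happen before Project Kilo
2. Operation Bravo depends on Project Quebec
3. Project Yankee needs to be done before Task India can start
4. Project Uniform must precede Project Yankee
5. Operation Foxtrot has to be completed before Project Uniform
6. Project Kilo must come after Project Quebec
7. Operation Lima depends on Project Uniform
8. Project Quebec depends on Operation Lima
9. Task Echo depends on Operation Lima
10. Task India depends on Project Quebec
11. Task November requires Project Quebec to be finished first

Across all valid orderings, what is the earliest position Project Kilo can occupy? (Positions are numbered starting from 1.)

6

Working backwards through the constraints from Project Kilo, its full set of required predecessors is Project Yankee, Operation Foxtrot, Project Quebec, Project Uniform, Operation Lima — 5 of them.
With 5 mandatory predecessors, the earliest Project Kilo can sit is position 5+1 = 6, and placing just those 5 first achieves it.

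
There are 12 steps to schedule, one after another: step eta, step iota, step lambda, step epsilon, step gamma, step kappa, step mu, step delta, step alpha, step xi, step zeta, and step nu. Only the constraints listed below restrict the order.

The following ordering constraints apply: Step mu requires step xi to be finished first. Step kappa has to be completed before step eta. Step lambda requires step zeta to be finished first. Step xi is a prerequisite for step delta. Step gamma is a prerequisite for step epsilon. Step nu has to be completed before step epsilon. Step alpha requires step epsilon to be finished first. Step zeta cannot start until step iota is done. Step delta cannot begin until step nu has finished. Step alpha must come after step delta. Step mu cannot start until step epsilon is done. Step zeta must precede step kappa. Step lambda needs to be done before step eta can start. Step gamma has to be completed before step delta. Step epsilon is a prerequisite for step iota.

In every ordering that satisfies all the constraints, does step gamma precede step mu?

Yes

There is a constraint chain step gamma → step epsilon → step mu.
So step gamma must precede step mu in any valid ordering.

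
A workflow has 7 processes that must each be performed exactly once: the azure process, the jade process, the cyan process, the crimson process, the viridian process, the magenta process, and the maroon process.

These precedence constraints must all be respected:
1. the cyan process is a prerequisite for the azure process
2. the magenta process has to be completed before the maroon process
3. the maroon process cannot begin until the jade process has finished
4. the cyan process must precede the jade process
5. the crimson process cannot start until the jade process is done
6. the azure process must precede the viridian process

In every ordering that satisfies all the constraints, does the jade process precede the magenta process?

No

No chain of constraints connects the jade process to the magenta process in either direction.
A valid ordering placing the magenta process before the jade process exists, so the answer is no.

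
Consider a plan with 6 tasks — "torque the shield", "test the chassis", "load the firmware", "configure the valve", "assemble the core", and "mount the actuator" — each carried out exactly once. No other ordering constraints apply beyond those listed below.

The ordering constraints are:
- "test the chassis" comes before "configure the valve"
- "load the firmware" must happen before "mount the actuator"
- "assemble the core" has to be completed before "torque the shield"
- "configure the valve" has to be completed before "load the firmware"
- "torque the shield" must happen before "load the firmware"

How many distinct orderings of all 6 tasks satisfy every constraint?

The tasks with no prerequisites are "test the chassis", "assemble the core"; any of them can be placed first.
Counting all ways to extend the partial order to a total order gives 6.

6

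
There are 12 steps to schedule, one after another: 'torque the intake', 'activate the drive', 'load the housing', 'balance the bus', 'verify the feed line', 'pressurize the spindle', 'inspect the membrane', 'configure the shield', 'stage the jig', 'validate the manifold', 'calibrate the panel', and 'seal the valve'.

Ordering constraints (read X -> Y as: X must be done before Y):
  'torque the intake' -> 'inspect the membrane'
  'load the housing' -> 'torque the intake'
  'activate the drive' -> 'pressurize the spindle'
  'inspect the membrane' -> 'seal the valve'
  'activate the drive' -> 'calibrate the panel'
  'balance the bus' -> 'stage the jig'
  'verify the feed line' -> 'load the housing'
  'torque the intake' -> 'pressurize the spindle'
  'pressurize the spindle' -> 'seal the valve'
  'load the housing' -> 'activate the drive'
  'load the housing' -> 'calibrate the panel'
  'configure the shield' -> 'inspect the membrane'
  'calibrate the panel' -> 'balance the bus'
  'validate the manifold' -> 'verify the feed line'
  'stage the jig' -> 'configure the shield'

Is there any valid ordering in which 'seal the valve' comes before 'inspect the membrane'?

There is a dependency chain 'inspect the membrane' → 'seal the valve', so 'seal the valve' always comes after 'inspect the membrane'.
So no valid ordering can have 'seal the valve' before 'inspect the membrane'.

No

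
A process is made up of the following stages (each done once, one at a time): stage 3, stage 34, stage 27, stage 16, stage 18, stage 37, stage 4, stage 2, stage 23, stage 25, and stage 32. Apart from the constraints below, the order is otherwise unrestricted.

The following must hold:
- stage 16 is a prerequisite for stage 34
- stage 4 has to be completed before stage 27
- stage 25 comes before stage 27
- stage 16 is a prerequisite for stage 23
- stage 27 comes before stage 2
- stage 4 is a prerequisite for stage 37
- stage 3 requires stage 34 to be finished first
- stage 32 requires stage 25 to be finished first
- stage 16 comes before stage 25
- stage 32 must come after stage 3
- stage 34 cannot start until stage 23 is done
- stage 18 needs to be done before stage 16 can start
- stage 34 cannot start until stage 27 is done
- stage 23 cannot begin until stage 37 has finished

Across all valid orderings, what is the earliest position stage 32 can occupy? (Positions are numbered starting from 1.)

The stages that are forced before stage 32, directly or transitively, are stage 3, stage 34, stage 27, stage 16, stage 18, stage 37, stage 4, stage 23, stage 25. That's 9 stages.
With 9 mandatory predecessors, the earliest stage 32 can sit is position 9+1 = 10, and placing just those 9 first achieves it.

10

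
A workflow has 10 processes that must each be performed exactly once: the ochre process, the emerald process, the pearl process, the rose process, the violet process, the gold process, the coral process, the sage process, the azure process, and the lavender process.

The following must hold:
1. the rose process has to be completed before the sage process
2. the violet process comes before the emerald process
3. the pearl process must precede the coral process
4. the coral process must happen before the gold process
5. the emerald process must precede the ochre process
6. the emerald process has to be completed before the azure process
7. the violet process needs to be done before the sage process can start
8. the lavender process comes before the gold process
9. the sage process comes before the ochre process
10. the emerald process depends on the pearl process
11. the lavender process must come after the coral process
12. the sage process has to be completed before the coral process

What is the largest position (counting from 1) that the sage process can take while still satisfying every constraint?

Following every chain forward from the sage process, the processes that must come later are the ochre process, the gold process, the coral process, the lavender process — 4 of them.
With 4 mandatory successors out of 10 processes total, the latest slot for the sage process is 10−4 = 6, and it's reachable by doing all non-successors before the sage process.

6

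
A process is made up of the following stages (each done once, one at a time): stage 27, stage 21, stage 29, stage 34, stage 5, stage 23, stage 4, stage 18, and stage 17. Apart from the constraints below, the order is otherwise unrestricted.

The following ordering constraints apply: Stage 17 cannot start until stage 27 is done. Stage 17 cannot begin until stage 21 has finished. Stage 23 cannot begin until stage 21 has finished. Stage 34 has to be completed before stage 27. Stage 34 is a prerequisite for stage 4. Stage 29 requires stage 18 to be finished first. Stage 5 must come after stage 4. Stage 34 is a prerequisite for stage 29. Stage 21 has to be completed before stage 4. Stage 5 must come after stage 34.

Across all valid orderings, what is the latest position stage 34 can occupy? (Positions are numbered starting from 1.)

4

Every stage that must follow stage 34 has to come after it. Tracing all chains starting from stage 34, those stages are: stage 27, stage 29, stage 5, stage 4, stage 17 — 5 in total.
With 5 mandatory successors out of 9 stages total, the latest slot for stage 34 is 9−5 = 4, and it's reachable by doing all non-successors before stage 34.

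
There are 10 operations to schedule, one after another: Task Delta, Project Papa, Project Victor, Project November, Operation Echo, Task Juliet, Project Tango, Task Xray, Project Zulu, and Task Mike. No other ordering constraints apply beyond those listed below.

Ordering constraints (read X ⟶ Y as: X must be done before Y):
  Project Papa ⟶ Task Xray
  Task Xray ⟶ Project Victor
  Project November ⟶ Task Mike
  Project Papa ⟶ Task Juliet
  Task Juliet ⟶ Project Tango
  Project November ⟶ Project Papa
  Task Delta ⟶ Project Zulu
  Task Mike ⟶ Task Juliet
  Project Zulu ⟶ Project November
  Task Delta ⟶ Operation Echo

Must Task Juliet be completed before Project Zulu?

The constraints actually force Project Zulu before Task Juliet (via Project Zulu → Project November → Project Papa → Task Juliet), not the other way around.
So Task Juliet does not have to come before Project Zulu — it cannot.

No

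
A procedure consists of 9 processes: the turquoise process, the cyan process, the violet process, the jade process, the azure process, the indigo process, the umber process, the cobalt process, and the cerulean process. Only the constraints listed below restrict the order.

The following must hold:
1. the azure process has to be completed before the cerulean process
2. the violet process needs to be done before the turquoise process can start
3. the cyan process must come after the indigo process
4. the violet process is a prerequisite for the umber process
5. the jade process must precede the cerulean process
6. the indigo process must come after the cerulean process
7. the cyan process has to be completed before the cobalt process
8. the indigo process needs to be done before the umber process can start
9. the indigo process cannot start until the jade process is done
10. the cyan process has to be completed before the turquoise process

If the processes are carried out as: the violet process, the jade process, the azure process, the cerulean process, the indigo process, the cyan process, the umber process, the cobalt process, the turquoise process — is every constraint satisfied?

Every stated constraint is respected: the violet process sits at position 1, ahead of the turquoise process at position 9, and each of the other listed pairs likewise has the predecessor earlier in the sequence.

Yes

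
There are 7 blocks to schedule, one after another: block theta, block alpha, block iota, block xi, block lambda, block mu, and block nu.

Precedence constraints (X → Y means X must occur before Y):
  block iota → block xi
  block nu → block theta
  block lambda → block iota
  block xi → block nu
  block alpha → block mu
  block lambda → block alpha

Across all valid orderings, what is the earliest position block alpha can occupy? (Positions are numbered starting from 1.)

Working backwards through the constraints from block alpha, its only required predecessor is block lambda.
So at minimum 1 block comes before block alpha, putting block alpha no earlier than position 2. That position is achievable by scheduling exactly that predecessor first.

2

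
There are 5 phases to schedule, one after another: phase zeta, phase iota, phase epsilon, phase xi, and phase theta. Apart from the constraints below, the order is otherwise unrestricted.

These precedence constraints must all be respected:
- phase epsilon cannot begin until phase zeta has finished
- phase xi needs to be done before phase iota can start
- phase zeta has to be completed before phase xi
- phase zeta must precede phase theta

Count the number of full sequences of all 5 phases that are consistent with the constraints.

12

Phase zeta is the only phase with nothing required before it, so every ordering starts there.
Counting all ways to extend the partial order to a total order gives 12.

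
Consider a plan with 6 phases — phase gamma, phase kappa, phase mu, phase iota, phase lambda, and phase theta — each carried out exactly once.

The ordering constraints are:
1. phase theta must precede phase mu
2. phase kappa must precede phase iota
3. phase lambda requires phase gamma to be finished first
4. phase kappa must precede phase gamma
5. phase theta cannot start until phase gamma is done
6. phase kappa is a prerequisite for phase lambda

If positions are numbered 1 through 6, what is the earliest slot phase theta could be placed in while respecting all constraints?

Every phase that must precede phase theta has to come before it. Tracing all chains that end at phase theta, those phases are: phase gamma, phase kappa — 2 in total.
With 2 mandatory predecessors, the earliest phase theta can sit is position 2+1 = 3, and placing just those 2 first achieves it.

3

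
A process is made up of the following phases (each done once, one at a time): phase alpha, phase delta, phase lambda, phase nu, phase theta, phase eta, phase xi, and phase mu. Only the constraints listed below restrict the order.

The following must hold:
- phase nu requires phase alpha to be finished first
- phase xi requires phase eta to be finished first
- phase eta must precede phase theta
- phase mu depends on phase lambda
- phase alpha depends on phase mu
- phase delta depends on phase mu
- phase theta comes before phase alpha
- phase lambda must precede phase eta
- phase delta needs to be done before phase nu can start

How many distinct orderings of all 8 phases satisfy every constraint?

Only phase lambda has no prerequisites, so it must go first.
Systematically extending each partial ordering one phase at a time and counting, there are 49 complete orderings.

49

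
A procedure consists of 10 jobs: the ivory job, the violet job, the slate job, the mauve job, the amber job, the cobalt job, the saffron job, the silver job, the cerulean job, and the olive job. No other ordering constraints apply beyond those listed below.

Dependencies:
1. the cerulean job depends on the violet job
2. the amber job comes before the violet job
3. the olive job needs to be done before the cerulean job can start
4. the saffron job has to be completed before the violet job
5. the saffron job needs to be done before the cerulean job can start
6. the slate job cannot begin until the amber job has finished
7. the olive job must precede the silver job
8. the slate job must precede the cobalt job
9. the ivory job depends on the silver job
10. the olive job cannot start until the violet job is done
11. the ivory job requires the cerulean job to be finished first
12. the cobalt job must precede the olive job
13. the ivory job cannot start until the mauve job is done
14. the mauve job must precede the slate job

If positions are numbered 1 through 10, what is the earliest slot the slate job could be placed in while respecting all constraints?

3

The jobs that are forced before the slate job, directly or transitively, are the mauve job, the amber job. That's 2 jobs.
With 2 mandatory predecessors, the earliest the slate job can sit is position 2+1 = 3, and placing just those 2 first achieves it.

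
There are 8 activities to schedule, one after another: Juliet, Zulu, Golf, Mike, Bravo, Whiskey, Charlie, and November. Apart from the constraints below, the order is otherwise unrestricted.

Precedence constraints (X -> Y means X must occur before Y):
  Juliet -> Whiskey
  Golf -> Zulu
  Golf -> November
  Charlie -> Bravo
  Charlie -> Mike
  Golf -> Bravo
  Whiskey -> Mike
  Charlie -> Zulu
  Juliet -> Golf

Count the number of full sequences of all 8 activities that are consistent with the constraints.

348

2 activities have no prerequisites (Juliet, Charlie), so any of them could come first.
Enumerating by repeatedly choosing an available activity (one whose prerequisites are all placed) gives 348 distinct complete orderings.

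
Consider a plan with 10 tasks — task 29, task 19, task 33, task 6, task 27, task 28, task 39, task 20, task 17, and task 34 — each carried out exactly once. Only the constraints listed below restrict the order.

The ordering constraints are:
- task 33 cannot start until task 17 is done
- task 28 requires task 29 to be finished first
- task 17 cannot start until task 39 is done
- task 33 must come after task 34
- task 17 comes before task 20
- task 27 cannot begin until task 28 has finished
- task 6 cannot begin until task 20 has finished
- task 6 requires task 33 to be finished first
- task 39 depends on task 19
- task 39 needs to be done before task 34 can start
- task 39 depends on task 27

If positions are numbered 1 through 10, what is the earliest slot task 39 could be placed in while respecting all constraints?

Every task that must precede task 39 has to come before it. Tracing all chains that end at task 39, those tasks are: task 29, task 19, task 27, task 28 — 4 in total.
With 4 mandatory predecessors, the earliest task 39 can sit is position 4+1 = 5, and placing just those 4 first achieves it.

5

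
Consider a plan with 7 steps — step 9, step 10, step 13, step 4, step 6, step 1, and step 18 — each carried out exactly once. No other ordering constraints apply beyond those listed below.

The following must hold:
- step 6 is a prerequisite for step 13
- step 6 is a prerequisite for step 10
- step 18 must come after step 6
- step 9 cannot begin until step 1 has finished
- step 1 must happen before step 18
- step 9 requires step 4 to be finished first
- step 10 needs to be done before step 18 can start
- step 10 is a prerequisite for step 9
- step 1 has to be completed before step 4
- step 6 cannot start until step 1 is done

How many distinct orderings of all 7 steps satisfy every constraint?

Step 1 is the only step with nothing required before it, so every ordering starts there.
Counting all ways to extend the partial order to a total order gives 33.

33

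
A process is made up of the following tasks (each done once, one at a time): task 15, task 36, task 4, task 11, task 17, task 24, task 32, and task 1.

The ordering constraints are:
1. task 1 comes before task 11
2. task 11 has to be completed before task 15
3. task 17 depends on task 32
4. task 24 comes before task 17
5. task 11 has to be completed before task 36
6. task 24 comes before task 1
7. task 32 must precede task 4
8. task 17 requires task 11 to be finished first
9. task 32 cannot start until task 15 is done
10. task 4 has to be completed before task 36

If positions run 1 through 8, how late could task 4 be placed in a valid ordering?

7

Following the constraints forward from task 4, its only required successor is task 36.
So at least 1 task follows task 4, putting task 4 no later than position 7. That position is achievable by scheduling everything else first.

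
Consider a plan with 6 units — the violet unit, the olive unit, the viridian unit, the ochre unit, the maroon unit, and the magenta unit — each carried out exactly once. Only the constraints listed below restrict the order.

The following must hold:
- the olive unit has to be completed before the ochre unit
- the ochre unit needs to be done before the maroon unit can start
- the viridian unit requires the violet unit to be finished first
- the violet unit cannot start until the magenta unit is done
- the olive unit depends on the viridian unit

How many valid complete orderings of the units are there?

1

Only the magenta unit has no prerequisites, so it must go first.
Continuing from there, at each step only one unit has all its prerequisites placed, so the ordering is fully determined — there is exactly 1.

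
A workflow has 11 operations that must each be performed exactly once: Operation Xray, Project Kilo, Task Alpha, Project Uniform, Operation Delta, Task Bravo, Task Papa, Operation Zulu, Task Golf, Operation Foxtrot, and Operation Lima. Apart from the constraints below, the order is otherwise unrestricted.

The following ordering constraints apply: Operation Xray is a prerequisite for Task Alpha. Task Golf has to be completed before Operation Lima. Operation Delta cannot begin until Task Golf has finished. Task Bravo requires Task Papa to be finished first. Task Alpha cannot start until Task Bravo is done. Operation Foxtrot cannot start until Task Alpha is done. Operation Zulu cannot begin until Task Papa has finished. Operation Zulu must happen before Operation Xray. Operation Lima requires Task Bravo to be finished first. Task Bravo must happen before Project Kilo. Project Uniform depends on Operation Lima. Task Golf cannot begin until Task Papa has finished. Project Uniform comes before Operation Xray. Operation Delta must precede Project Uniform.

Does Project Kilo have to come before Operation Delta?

No chain of constraints connects Project Kilo to Operation Delta in either direction.
So Project Kilo can come before Operation Delta or after — it is not forced.

No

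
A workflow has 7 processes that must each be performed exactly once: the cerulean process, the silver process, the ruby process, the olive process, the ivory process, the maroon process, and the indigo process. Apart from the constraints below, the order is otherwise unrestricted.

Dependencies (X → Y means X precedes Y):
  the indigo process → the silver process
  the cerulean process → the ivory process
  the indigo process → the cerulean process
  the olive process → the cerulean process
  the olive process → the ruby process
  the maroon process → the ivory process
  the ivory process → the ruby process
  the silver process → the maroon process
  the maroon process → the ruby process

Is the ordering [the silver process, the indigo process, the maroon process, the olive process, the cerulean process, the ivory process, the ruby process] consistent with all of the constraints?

Here the indigo process comes after the silver process.
That contradicts the constraint that the indigo process must precede the silver process.

No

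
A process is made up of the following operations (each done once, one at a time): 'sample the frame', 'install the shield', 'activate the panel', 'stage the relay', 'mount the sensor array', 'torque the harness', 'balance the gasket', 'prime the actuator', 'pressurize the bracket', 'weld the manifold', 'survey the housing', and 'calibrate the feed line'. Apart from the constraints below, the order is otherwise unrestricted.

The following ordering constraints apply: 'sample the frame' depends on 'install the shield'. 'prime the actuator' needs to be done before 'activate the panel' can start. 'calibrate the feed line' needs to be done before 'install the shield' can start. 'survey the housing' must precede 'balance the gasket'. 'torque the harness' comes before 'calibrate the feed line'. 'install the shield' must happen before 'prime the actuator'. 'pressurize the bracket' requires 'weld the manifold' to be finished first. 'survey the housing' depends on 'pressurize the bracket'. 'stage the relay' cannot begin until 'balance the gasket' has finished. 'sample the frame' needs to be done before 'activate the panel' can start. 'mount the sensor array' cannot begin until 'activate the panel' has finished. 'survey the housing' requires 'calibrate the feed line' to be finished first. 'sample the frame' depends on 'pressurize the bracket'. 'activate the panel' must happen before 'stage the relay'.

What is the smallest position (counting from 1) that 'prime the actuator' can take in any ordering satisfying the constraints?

4

Working backwards through the constraints from 'prime the actuator', its full set of required predecessors is 'install the shield', 'torque the harness', 'calibrate the feed line' — 3 of them.
With 3 mandatory predecessors, the earliest 'prime the actuator' can sit is position 3+1 = 4, and placing just those 3 first achieves it.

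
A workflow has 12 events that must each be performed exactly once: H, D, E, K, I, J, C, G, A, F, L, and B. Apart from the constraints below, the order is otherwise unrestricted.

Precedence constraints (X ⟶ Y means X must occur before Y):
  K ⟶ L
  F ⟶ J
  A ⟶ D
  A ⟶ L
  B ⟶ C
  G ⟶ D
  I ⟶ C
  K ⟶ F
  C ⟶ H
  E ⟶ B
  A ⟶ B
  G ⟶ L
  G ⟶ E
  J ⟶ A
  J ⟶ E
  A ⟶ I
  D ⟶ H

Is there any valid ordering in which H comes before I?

No

There is a dependency chain I → C → H, so H always comes after I.
Hence H can never be scheduled before I.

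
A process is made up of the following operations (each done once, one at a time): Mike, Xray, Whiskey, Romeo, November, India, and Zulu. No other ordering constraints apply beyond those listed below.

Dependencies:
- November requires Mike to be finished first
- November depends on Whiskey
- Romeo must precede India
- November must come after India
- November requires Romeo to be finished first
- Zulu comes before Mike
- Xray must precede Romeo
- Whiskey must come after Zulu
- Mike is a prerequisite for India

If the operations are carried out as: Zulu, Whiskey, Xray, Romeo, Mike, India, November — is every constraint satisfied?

Going through the constraints one by one, each required predecessor appears earlier in the sequence than its dependent — e.g. Whiskey (position 2) is before November (position 7), as required.

Yes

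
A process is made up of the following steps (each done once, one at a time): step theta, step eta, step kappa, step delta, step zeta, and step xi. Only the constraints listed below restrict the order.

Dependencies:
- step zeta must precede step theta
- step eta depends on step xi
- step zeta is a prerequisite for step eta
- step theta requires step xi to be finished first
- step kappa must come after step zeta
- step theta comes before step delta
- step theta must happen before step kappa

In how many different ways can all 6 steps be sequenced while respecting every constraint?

16

2 steps have no prerequisites (step zeta, step xi), so any of them could come first.
Counting all ways to extend the partial order to a total order gives 16.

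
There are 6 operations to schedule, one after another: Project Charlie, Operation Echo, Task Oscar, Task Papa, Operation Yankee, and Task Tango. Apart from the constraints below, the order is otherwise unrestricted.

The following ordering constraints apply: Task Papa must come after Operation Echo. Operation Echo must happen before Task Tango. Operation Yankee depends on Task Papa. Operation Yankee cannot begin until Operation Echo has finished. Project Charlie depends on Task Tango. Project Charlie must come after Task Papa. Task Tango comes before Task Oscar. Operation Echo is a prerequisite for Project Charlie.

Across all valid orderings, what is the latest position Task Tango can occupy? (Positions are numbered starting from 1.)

The operations that are forced after Task Tango, directly or by a chain of constraints, are Project Charlie, Task Oscar. That's 2 operations.
With 2 mandatory successors out of 6 operations total, the latest slot for Task Tango is 6−2 = 4, and it's reachable by doing all non-successors before Task Tango.

4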